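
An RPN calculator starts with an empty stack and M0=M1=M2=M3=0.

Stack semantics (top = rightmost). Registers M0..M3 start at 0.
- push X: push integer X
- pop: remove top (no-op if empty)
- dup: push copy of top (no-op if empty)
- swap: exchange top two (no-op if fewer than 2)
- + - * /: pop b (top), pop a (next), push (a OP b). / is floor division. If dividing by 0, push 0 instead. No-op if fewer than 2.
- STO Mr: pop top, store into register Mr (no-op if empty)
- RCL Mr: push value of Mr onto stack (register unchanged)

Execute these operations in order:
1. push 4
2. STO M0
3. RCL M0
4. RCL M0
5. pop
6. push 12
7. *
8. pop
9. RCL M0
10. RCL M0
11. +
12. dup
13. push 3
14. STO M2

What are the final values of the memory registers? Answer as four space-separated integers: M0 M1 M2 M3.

Answer: 4 0 3 0

Derivation:
After op 1 (push 4): stack=[4] mem=[0,0,0,0]
After op 2 (STO M0): stack=[empty] mem=[4,0,0,0]
After op 3 (RCL M0): stack=[4] mem=[4,0,0,0]
After op 4 (RCL M0): stack=[4,4] mem=[4,0,0,0]
After op 5 (pop): stack=[4] mem=[4,0,0,0]
After op 6 (push 12): stack=[4,12] mem=[4,0,0,0]
After op 7 (*): stack=[48] mem=[4,0,0,0]
After op 8 (pop): stack=[empty] mem=[4,0,0,0]
After op 9 (RCL M0): stack=[4] mem=[4,0,0,0]
After op 10 (RCL M0): stack=[4,4] mem=[4,0,0,0]
After op 11 (+): stack=[8] mem=[4,0,0,0]
After op 12 (dup): stack=[8,8] mem=[4,0,0,0]
After op 13 (push 3): stack=[8,8,3] mem=[4,0,0,0]
After op 14 (STO M2): stack=[8,8] mem=[4,0,3,0]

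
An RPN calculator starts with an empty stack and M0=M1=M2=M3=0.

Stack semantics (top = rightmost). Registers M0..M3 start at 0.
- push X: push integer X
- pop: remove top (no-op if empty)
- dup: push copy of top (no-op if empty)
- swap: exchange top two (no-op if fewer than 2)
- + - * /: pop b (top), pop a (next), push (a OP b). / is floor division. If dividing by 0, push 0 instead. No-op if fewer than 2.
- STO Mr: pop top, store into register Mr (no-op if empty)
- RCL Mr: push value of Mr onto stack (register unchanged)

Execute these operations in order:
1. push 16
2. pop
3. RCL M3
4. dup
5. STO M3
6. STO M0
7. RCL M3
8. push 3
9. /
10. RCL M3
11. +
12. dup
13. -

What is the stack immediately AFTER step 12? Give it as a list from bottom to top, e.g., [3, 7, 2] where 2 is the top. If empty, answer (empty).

After op 1 (push 16): stack=[16] mem=[0,0,0,0]
After op 2 (pop): stack=[empty] mem=[0,0,0,0]
After op 3 (RCL M3): stack=[0] mem=[0,0,0,0]
After op 4 (dup): stack=[0,0] mem=[0,0,0,0]
After op 5 (STO M3): stack=[0] mem=[0,0,0,0]
After op 6 (STO M0): stack=[empty] mem=[0,0,0,0]
After op 7 (RCL M3): stack=[0] mem=[0,0,0,0]
After op 8 (push 3): stack=[0,3] mem=[0,0,0,0]
After op 9 (/): stack=[0] mem=[0,0,0,0]
After op 10 (RCL M3): stack=[0,0] mem=[0,0,0,0]
After op 11 (+): stack=[0] mem=[0,0,0,0]
After op 12 (dup): stack=[0,0] mem=[0,0,0,0]

[0, 0]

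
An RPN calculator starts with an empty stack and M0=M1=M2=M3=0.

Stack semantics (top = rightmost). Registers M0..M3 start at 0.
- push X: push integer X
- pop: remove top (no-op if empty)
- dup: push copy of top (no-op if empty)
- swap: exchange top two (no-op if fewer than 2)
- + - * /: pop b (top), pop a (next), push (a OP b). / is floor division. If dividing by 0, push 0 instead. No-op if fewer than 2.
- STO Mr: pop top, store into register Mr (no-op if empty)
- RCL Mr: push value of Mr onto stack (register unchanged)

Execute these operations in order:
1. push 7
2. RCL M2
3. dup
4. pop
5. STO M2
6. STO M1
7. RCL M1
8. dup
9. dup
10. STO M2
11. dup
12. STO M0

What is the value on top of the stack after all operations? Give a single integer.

Answer: 7

Derivation:
After op 1 (push 7): stack=[7] mem=[0,0,0,0]
After op 2 (RCL M2): stack=[7,0] mem=[0,0,0,0]
After op 3 (dup): stack=[7,0,0] mem=[0,0,0,0]
After op 4 (pop): stack=[7,0] mem=[0,0,0,0]
After op 5 (STO M2): stack=[7] mem=[0,0,0,0]
After op 6 (STO M1): stack=[empty] mem=[0,7,0,0]
After op 7 (RCL M1): stack=[7] mem=[0,7,0,0]
After op 8 (dup): stack=[7,7] mem=[0,7,0,0]
After op 9 (dup): stack=[7,7,7] mem=[0,7,0,0]
After op 10 (STO M2): stack=[7,7] mem=[0,7,7,0]
After op 11 (dup): stack=[7,7,7] mem=[0,7,7,0]
After op 12 (STO M0): stack=[7,7] mem=[7,7,7,0]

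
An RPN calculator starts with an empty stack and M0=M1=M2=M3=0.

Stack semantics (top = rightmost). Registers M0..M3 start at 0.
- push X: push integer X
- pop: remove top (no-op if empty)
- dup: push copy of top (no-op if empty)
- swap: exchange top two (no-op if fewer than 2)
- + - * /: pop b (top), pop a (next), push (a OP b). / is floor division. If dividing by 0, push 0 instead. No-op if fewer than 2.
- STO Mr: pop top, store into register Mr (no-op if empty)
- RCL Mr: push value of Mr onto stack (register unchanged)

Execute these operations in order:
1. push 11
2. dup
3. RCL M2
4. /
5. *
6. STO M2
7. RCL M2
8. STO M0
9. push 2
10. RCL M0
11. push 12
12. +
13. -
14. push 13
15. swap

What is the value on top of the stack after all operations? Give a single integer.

After op 1 (push 11): stack=[11] mem=[0,0,0,0]
After op 2 (dup): stack=[11,11] mem=[0,0,0,0]
After op 3 (RCL M2): stack=[11,11,0] mem=[0,0,0,0]
After op 4 (/): stack=[11,0] mem=[0,0,0,0]
After op 5 (*): stack=[0] mem=[0,0,0,0]
After op 6 (STO M2): stack=[empty] mem=[0,0,0,0]
After op 7 (RCL M2): stack=[0] mem=[0,0,0,0]
After op 8 (STO M0): stack=[empty] mem=[0,0,0,0]
After op 9 (push 2): stack=[2] mem=[0,0,0,0]
After op 10 (RCL M0): stack=[2,0] mem=[0,0,0,0]
After op 11 (push 12): stack=[2,0,12] mem=[0,0,0,0]
After op 12 (+): stack=[2,12] mem=[0,0,0,0]
After op 13 (-): stack=[-10] mem=[0,0,0,0]
After op 14 (push 13): stack=[-10,13] mem=[0,0,0,0]
After op 15 (swap): stack=[13,-10] mem=[0,0,0,0]

Answer: -10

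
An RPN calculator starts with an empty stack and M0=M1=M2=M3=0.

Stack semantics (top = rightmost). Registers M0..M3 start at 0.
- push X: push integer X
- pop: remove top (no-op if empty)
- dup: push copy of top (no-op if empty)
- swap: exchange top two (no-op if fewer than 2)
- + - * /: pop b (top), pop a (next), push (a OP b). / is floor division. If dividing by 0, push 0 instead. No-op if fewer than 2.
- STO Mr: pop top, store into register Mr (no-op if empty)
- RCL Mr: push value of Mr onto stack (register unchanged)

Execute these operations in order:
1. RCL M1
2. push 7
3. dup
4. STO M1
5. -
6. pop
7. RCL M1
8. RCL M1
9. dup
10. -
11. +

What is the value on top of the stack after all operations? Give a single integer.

After op 1 (RCL M1): stack=[0] mem=[0,0,0,0]
After op 2 (push 7): stack=[0,7] mem=[0,0,0,0]
After op 3 (dup): stack=[0,7,7] mem=[0,0,0,0]
After op 4 (STO M1): stack=[0,7] mem=[0,7,0,0]
After op 5 (-): stack=[-7] mem=[0,7,0,0]
After op 6 (pop): stack=[empty] mem=[0,7,0,0]
After op 7 (RCL M1): stack=[7] mem=[0,7,0,0]
After op 8 (RCL M1): stack=[7,7] mem=[0,7,0,0]
After op 9 (dup): stack=[7,7,7] mem=[0,7,0,0]
After op 10 (-): stack=[7,0] mem=[0,7,0,0]
After op 11 (+): stack=[7] mem=[0,7,0,0]

Answer: 7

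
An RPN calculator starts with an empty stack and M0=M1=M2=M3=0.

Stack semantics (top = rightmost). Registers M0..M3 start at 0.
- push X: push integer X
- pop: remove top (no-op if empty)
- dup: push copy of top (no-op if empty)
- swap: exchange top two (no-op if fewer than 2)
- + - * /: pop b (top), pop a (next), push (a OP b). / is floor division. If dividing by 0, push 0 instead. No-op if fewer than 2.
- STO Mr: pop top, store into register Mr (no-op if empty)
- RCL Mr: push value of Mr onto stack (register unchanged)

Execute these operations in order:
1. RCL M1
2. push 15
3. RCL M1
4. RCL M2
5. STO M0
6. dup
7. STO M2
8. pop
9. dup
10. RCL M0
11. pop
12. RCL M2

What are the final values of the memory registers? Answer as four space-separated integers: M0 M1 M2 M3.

Answer: 0 0 0 0

Derivation:
After op 1 (RCL M1): stack=[0] mem=[0,0,0,0]
After op 2 (push 15): stack=[0,15] mem=[0,0,0,0]
After op 3 (RCL M1): stack=[0,15,0] mem=[0,0,0,0]
After op 4 (RCL M2): stack=[0,15,0,0] mem=[0,0,0,0]
After op 5 (STO M0): stack=[0,15,0] mem=[0,0,0,0]
After op 6 (dup): stack=[0,15,0,0] mem=[0,0,0,0]
After op 7 (STO M2): stack=[0,15,0] mem=[0,0,0,0]
After op 8 (pop): stack=[0,15] mem=[0,0,0,0]
After op 9 (dup): stack=[0,15,15] mem=[0,0,0,0]
After op 10 (RCL M0): stack=[0,15,15,0] mem=[0,0,0,0]
After op 11 (pop): stack=[0,15,15] mem=[0,0,0,0]
After op 12 (RCL M2): stack=[0,15,15,0] mem=[0,0,0,0]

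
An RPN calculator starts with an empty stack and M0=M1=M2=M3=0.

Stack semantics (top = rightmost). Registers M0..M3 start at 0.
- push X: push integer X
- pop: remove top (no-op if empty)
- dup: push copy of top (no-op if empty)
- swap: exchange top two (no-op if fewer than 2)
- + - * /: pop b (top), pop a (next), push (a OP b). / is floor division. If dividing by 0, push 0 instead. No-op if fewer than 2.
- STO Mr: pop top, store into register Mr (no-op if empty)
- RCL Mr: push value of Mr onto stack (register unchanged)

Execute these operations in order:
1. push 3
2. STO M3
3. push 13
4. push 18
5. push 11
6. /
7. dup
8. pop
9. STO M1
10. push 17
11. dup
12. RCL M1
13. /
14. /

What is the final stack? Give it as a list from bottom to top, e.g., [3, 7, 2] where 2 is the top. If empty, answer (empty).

After op 1 (push 3): stack=[3] mem=[0,0,0,0]
After op 2 (STO M3): stack=[empty] mem=[0,0,0,3]
After op 3 (push 13): stack=[13] mem=[0,0,0,3]
After op 4 (push 18): stack=[13,18] mem=[0,0,0,3]
After op 5 (push 11): stack=[13,18,11] mem=[0,0,0,3]
After op 6 (/): stack=[13,1] mem=[0,0,0,3]
After op 7 (dup): stack=[13,1,1] mem=[0,0,0,3]
After op 8 (pop): stack=[13,1] mem=[0,0,0,3]
After op 9 (STO M1): stack=[13] mem=[0,1,0,3]
After op 10 (push 17): stack=[13,17] mem=[0,1,0,3]
After op 11 (dup): stack=[13,17,17] mem=[0,1,0,3]
After op 12 (RCL M1): stack=[13,17,17,1] mem=[0,1,0,3]
After op 13 (/): stack=[13,17,17] mem=[0,1,0,3]
After op 14 (/): stack=[13,1] mem=[0,1,0,3]

Answer: [13, 1]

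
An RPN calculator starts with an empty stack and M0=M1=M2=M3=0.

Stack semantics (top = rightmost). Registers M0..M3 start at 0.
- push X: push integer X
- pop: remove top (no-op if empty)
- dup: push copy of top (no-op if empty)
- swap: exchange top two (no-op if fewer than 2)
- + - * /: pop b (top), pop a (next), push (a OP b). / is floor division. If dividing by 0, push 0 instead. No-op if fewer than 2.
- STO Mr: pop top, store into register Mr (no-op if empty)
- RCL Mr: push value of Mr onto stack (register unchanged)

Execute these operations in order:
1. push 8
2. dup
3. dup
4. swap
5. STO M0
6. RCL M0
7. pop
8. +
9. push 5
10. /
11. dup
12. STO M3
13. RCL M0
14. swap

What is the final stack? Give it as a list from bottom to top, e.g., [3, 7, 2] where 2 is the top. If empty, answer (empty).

After op 1 (push 8): stack=[8] mem=[0,0,0,0]
After op 2 (dup): stack=[8,8] mem=[0,0,0,0]
After op 3 (dup): stack=[8,8,8] mem=[0,0,0,0]
After op 4 (swap): stack=[8,8,8] mem=[0,0,0,0]
After op 5 (STO M0): stack=[8,8] mem=[8,0,0,0]
After op 6 (RCL M0): stack=[8,8,8] mem=[8,0,0,0]
After op 7 (pop): stack=[8,8] mem=[8,0,0,0]
After op 8 (+): stack=[16] mem=[8,0,0,0]
After op 9 (push 5): stack=[16,5] mem=[8,0,0,0]
After op 10 (/): stack=[3] mem=[8,0,0,0]
After op 11 (dup): stack=[3,3] mem=[8,0,0,0]
After op 12 (STO M3): stack=[3] mem=[8,0,0,3]
After op 13 (RCL M0): stack=[3,8] mem=[8,0,0,3]
After op 14 (swap): stack=[8,3] mem=[8,0,0,3]

Answer: [8, 3]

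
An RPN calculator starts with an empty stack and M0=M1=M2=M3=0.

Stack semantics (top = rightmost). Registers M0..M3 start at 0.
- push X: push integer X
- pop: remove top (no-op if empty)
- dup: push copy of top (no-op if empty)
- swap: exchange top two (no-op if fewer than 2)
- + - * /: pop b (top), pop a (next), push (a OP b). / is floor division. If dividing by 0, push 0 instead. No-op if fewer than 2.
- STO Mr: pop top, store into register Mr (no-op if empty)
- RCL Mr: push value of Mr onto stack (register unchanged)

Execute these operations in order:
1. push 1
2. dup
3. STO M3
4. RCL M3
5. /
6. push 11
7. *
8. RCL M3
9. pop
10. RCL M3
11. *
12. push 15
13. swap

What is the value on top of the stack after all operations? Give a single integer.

After op 1 (push 1): stack=[1] mem=[0,0,0,0]
After op 2 (dup): stack=[1,1] mem=[0,0,0,0]
After op 3 (STO M3): stack=[1] mem=[0,0,0,1]
After op 4 (RCL M3): stack=[1,1] mem=[0,0,0,1]
After op 5 (/): stack=[1] mem=[0,0,0,1]
After op 6 (push 11): stack=[1,11] mem=[0,0,0,1]
After op 7 (*): stack=[11] mem=[0,0,0,1]
After op 8 (RCL M3): stack=[11,1] mem=[0,0,0,1]
After op 9 (pop): stack=[11] mem=[0,0,0,1]
After op 10 (RCL M3): stack=[11,1] mem=[0,0,0,1]
After op 11 (*): stack=[11] mem=[0,0,0,1]
After op 12 (push 15): stack=[11,15] mem=[0,0,0,1]
After op 13 (swap): stack=[15,11] mem=[0,0,0,1]

Answer: 11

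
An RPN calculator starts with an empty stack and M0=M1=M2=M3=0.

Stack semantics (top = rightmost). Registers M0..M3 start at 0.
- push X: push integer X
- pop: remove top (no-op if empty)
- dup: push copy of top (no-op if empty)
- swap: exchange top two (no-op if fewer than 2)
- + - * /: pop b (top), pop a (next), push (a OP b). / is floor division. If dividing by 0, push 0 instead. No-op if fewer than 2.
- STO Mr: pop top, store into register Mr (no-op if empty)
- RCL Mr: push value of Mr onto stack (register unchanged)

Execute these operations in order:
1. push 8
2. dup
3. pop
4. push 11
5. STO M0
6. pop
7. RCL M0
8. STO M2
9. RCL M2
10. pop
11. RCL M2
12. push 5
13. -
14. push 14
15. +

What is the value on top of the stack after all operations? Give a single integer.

Answer: 20

Derivation:
After op 1 (push 8): stack=[8] mem=[0,0,0,0]
After op 2 (dup): stack=[8,8] mem=[0,0,0,0]
After op 3 (pop): stack=[8] mem=[0,0,0,0]
After op 4 (push 11): stack=[8,11] mem=[0,0,0,0]
After op 5 (STO M0): stack=[8] mem=[11,0,0,0]
After op 6 (pop): stack=[empty] mem=[11,0,0,0]
After op 7 (RCL M0): stack=[11] mem=[11,0,0,0]
After op 8 (STO M2): stack=[empty] mem=[11,0,11,0]
After op 9 (RCL M2): stack=[11] mem=[11,0,11,0]
After op 10 (pop): stack=[empty] mem=[11,0,11,0]
After op 11 (RCL M2): stack=[11] mem=[11,0,11,0]
After op 12 (push 5): stack=[11,5] mem=[11,0,11,0]
After op 13 (-): stack=[6] mem=[11,0,11,0]
After op 14 (push 14): stack=[6,14] mem=[11,0,11,0]
After op 15 (+): stack=[20] mem=[11,0,11,0]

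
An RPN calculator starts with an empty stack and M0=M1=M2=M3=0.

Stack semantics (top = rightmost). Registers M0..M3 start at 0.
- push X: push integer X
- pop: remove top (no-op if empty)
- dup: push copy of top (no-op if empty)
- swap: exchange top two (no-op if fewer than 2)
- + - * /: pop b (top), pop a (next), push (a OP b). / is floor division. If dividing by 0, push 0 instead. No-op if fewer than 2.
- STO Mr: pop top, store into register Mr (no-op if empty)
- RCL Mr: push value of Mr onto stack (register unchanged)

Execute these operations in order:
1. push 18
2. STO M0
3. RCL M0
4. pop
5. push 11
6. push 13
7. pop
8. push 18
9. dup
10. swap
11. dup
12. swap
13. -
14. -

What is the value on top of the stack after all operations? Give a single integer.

After op 1 (push 18): stack=[18] mem=[0,0,0,0]
After op 2 (STO M0): stack=[empty] mem=[18,0,0,0]
After op 3 (RCL M0): stack=[18] mem=[18,0,0,0]
After op 4 (pop): stack=[empty] mem=[18,0,0,0]
After op 5 (push 11): stack=[11] mem=[18,0,0,0]
After op 6 (push 13): stack=[11,13] mem=[18,0,0,0]
After op 7 (pop): stack=[11] mem=[18,0,0,0]
After op 8 (push 18): stack=[11,18] mem=[18,0,0,0]
After op 9 (dup): stack=[11,18,18] mem=[18,0,0,0]
After op 10 (swap): stack=[11,18,18] mem=[18,0,0,0]
After op 11 (dup): stack=[11,18,18,18] mem=[18,0,0,0]
After op 12 (swap): stack=[11,18,18,18] mem=[18,0,0,0]
After op 13 (-): stack=[11,18,0] mem=[18,0,0,0]
After op 14 (-): stack=[11,18] mem=[18,0,0,0]

Answer: 18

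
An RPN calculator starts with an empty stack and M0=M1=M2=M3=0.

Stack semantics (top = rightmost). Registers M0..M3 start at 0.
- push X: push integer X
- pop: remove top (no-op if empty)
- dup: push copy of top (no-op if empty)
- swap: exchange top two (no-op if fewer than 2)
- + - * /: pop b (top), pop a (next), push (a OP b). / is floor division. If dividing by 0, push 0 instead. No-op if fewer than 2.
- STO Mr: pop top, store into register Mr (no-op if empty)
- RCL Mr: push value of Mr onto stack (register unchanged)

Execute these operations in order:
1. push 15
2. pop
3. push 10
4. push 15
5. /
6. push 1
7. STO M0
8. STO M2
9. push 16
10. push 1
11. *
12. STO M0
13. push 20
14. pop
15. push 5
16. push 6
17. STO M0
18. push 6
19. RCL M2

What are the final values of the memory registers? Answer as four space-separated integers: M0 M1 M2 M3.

After op 1 (push 15): stack=[15] mem=[0,0,0,0]
After op 2 (pop): stack=[empty] mem=[0,0,0,0]
After op 3 (push 10): stack=[10] mem=[0,0,0,0]
After op 4 (push 15): stack=[10,15] mem=[0,0,0,0]
After op 5 (/): stack=[0] mem=[0,0,0,0]
After op 6 (push 1): stack=[0,1] mem=[0,0,0,0]
After op 7 (STO M0): stack=[0] mem=[1,0,0,0]
After op 8 (STO M2): stack=[empty] mem=[1,0,0,0]
After op 9 (push 16): stack=[16] mem=[1,0,0,0]
After op 10 (push 1): stack=[16,1] mem=[1,0,0,0]
After op 11 (*): stack=[16] mem=[1,0,0,0]
After op 12 (STO M0): stack=[empty] mem=[16,0,0,0]
After op 13 (push 20): stack=[20] mem=[16,0,0,0]
After op 14 (pop): stack=[empty] mem=[16,0,0,0]
After op 15 (push 5): stack=[5] mem=[16,0,0,0]
After op 16 (push 6): stack=[5,6] mem=[16,0,0,0]
After op 17 (STO M0): stack=[5] mem=[6,0,0,0]
After op 18 (push 6): stack=[5,6] mem=[6,0,0,0]
After op 19 (RCL M2): stack=[5,6,0] mem=[6,0,0,0]

Answer: 6 0 0 0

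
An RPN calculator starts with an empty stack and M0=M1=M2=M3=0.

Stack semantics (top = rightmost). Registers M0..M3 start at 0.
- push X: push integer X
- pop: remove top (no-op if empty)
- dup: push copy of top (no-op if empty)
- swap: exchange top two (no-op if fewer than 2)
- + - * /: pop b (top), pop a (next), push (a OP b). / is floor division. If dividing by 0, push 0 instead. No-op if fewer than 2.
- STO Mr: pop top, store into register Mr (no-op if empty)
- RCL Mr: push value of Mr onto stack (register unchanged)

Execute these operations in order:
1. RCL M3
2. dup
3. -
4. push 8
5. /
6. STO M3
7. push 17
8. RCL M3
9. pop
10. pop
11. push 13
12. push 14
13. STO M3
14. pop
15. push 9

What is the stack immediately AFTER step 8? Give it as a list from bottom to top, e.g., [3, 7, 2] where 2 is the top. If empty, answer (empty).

After op 1 (RCL M3): stack=[0] mem=[0,0,0,0]
After op 2 (dup): stack=[0,0] mem=[0,0,0,0]
After op 3 (-): stack=[0] mem=[0,0,0,0]
After op 4 (push 8): stack=[0,8] mem=[0,0,0,0]
After op 5 (/): stack=[0] mem=[0,0,0,0]
After op 6 (STO M3): stack=[empty] mem=[0,0,0,0]
After op 7 (push 17): stack=[17] mem=[0,0,0,0]
After op 8 (RCL M3): stack=[17,0] mem=[0,0,0,0]

[17, 0]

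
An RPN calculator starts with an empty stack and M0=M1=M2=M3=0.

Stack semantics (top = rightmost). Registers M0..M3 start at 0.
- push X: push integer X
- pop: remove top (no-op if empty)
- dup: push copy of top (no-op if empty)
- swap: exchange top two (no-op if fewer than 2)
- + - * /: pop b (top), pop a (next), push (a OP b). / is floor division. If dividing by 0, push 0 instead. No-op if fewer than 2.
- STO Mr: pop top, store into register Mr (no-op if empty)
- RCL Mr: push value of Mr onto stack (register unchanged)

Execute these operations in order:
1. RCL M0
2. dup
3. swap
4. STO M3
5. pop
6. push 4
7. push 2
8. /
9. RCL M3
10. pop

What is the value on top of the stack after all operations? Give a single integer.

After op 1 (RCL M0): stack=[0] mem=[0,0,0,0]
After op 2 (dup): stack=[0,0] mem=[0,0,0,0]
After op 3 (swap): stack=[0,0] mem=[0,0,0,0]
After op 4 (STO M3): stack=[0] mem=[0,0,0,0]
After op 5 (pop): stack=[empty] mem=[0,0,0,0]
After op 6 (push 4): stack=[4] mem=[0,0,0,0]
After op 7 (push 2): stack=[4,2] mem=[0,0,0,0]
After op 8 (/): stack=[2] mem=[0,0,0,0]
After op 9 (RCL M3): stack=[2,0] mem=[0,0,0,0]
After op 10 (pop): stack=[2] mem=[0,0,0,0]

Answer: 2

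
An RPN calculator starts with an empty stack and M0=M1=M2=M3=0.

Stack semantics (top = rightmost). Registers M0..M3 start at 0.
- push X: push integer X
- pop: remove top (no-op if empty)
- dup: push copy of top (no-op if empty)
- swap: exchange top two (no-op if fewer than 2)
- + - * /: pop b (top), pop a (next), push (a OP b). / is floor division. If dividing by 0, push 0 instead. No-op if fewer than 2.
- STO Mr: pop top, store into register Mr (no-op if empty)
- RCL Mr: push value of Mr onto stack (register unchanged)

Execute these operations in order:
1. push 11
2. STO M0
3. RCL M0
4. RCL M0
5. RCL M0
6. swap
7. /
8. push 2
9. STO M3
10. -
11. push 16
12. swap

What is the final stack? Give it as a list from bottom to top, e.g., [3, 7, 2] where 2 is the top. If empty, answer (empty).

Answer: [16, 10]

Derivation:
After op 1 (push 11): stack=[11] mem=[0,0,0,0]
After op 2 (STO M0): stack=[empty] mem=[11,0,0,0]
After op 3 (RCL M0): stack=[11] mem=[11,0,0,0]
After op 4 (RCL M0): stack=[11,11] mem=[11,0,0,0]
After op 5 (RCL M0): stack=[11,11,11] mem=[11,0,0,0]
After op 6 (swap): stack=[11,11,11] mem=[11,0,0,0]
After op 7 (/): stack=[11,1] mem=[11,0,0,0]
After op 8 (push 2): stack=[11,1,2] mem=[11,0,0,0]
After op 9 (STO M3): stack=[11,1] mem=[11,0,0,2]
After op 10 (-): stack=[10] mem=[11,0,0,2]
After op 11 (push 16): stack=[10,16] mem=[11,0,0,2]
After op 12 (swap): stack=[16,10] mem=[11,0,0,2]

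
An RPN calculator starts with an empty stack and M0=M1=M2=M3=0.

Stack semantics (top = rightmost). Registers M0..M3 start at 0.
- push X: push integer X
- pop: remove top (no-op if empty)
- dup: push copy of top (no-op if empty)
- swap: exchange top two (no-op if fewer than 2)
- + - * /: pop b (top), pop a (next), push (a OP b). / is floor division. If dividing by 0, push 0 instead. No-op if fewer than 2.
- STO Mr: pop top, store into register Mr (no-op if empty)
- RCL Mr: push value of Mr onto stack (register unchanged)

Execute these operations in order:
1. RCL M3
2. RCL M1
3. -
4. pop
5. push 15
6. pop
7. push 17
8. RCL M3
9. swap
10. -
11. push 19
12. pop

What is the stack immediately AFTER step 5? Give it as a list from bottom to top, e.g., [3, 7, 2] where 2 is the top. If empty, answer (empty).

After op 1 (RCL M3): stack=[0] mem=[0,0,0,0]
After op 2 (RCL M1): stack=[0,0] mem=[0,0,0,0]
After op 3 (-): stack=[0] mem=[0,0,0,0]
After op 4 (pop): stack=[empty] mem=[0,0,0,0]
After op 5 (push 15): stack=[15] mem=[0,0,0,0]

[15]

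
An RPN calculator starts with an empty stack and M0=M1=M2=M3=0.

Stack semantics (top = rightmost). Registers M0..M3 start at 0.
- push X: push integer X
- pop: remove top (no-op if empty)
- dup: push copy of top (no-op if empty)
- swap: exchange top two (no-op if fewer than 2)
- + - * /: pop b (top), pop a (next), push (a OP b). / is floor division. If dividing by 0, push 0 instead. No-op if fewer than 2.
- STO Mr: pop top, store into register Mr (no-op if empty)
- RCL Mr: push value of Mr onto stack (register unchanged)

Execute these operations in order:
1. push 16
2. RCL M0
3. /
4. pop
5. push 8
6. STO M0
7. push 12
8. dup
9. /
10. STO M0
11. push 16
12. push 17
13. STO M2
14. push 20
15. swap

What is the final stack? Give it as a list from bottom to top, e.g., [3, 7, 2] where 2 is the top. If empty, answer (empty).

Answer: [20, 16]

Derivation:
After op 1 (push 16): stack=[16] mem=[0,0,0,0]
After op 2 (RCL M0): stack=[16,0] mem=[0,0,0,0]
After op 3 (/): stack=[0] mem=[0,0,0,0]
After op 4 (pop): stack=[empty] mem=[0,0,0,0]
After op 5 (push 8): stack=[8] mem=[0,0,0,0]
After op 6 (STO M0): stack=[empty] mem=[8,0,0,0]
After op 7 (push 12): stack=[12] mem=[8,0,0,0]
After op 8 (dup): stack=[12,12] mem=[8,0,0,0]
After op 9 (/): stack=[1] mem=[8,0,0,0]
After op 10 (STO M0): stack=[empty] mem=[1,0,0,0]
After op 11 (push 16): stack=[16] mem=[1,0,0,0]
After op 12 (push 17): stack=[16,17] mem=[1,0,0,0]
After op 13 (STO M2): stack=[16] mem=[1,0,17,0]
After op 14 (push 20): stack=[16,20] mem=[1,0,17,0]
After op 15 (swap): stack=[20,16] mem=[1,0,17,0]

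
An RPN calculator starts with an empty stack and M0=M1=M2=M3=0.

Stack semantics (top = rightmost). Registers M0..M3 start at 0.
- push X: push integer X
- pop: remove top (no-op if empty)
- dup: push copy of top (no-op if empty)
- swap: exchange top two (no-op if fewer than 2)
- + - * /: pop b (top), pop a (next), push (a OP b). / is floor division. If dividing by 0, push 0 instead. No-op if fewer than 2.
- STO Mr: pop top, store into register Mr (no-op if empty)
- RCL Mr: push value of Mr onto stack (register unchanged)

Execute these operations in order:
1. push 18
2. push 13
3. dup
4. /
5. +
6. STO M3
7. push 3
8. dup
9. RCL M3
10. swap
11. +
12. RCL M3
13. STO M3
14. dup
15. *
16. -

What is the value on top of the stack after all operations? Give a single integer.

Answer: -481

Derivation:
After op 1 (push 18): stack=[18] mem=[0,0,0,0]
After op 2 (push 13): stack=[18,13] mem=[0,0,0,0]
After op 3 (dup): stack=[18,13,13] mem=[0,0,0,0]
After op 4 (/): stack=[18,1] mem=[0,0,0,0]
After op 5 (+): stack=[19] mem=[0,0,0,0]
After op 6 (STO M3): stack=[empty] mem=[0,0,0,19]
After op 7 (push 3): stack=[3] mem=[0,0,0,19]
After op 8 (dup): stack=[3,3] mem=[0,0,0,19]
After op 9 (RCL M3): stack=[3,3,19] mem=[0,0,0,19]
After op 10 (swap): stack=[3,19,3] mem=[0,0,0,19]
After op 11 (+): stack=[3,22] mem=[0,0,0,19]
After op 12 (RCL M3): stack=[3,22,19] mem=[0,0,0,19]
After op 13 (STO M3): stack=[3,22] mem=[0,0,0,19]
After op 14 (dup): stack=[3,22,22] mem=[0,0,0,19]
After op 15 (*): stack=[3,484] mem=[0,0,0,19]
After op 16 (-): stack=[-481] mem=[0,0,0,19]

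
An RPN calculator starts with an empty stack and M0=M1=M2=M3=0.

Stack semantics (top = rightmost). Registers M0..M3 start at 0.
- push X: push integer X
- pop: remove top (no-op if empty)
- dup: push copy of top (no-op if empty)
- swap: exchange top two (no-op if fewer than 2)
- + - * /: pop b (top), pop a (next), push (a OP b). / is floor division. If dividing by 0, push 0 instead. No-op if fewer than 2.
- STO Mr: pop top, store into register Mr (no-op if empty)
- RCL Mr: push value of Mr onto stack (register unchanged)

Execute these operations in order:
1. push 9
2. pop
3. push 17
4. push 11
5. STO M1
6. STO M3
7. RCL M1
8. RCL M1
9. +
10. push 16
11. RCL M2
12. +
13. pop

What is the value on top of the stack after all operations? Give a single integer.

After op 1 (push 9): stack=[9] mem=[0,0,0,0]
After op 2 (pop): stack=[empty] mem=[0,0,0,0]
After op 3 (push 17): stack=[17] mem=[0,0,0,0]
After op 4 (push 11): stack=[17,11] mem=[0,0,0,0]
After op 5 (STO M1): stack=[17] mem=[0,11,0,0]
After op 6 (STO M3): stack=[empty] mem=[0,11,0,17]
After op 7 (RCL M1): stack=[11] mem=[0,11,0,17]
After op 8 (RCL M1): stack=[11,11] mem=[0,11,0,17]
After op 9 (+): stack=[22] mem=[0,11,0,17]
After op 10 (push 16): stack=[22,16] mem=[0,11,0,17]
After op 11 (RCL M2): stack=[22,16,0] mem=[0,11,0,17]
After op 12 (+): stack=[22,16] mem=[0,11,0,17]
After op 13 (pop): stack=[22] mem=[0,11,0,17]

Answer: 22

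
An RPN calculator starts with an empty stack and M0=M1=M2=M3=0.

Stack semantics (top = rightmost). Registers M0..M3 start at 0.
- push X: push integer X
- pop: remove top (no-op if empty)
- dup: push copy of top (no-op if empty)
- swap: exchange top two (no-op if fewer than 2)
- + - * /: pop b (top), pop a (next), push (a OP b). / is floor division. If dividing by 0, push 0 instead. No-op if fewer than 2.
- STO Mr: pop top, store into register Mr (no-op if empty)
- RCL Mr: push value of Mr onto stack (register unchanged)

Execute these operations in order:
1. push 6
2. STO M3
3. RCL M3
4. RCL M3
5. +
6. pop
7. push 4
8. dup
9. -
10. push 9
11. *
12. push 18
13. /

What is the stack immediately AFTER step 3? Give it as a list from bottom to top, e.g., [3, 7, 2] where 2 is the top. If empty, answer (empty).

After op 1 (push 6): stack=[6] mem=[0,0,0,0]
After op 2 (STO M3): stack=[empty] mem=[0,0,0,6]
After op 3 (RCL M3): stack=[6] mem=[0,0,0,6]

[6]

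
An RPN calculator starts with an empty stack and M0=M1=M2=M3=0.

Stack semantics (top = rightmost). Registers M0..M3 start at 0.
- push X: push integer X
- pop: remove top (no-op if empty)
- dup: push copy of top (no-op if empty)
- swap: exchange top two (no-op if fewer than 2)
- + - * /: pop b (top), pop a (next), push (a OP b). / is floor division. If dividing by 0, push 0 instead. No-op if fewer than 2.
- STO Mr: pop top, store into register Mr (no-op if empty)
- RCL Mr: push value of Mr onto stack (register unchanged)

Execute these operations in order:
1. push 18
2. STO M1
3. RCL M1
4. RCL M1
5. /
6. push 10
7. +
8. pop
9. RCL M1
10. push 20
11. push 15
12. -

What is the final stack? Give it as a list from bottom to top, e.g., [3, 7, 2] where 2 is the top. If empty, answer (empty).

After op 1 (push 18): stack=[18] mem=[0,0,0,0]
After op 2 (STO M1): stack=[empty] mem=[0,18,0,0]
After op 3 (RCL M1): stack=[18] mem=[0,18,0,0]
After op 4 (RCL M1): stack=[18,18] mem=[0,18,0,0]
After op 5 (/): stack=[1] mem=[0,18,0,0]
After op 6 (push 10): stack=[1,10] mem=[0,18,0,0]
After op 7 (+): stack=[11] mem=[0,18,0,0]
After op 8 (pop): stack=[empty] mem=[0,18,0,0]
After op 9 (RCL M1): stack=[18] mem=[0,18,0,0]
After op 10 (push 20): stack=[18,20] mem=[0,18,0,0]
After op 11 (push 15): stack=[18,20,15] mem=[0,18,0,0]
After op 12 (-): stack=[18,5] mem=[0,18,0,0]

Answer: [18, 5]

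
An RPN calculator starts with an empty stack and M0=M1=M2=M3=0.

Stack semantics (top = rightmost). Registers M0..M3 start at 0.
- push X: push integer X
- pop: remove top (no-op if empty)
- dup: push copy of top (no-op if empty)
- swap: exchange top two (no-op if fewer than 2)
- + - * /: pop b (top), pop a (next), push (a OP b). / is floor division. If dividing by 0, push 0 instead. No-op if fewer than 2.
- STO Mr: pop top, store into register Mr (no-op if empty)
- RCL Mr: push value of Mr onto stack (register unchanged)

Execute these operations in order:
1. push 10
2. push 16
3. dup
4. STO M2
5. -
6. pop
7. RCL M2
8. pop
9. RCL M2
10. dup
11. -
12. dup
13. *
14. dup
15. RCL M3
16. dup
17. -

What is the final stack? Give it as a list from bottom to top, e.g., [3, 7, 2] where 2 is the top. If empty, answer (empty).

Answer: [0, 0, 0]

Derivation:
After op 1 (push 10): stack=[10] mem=[0,0,0,0]
After op 2 (push 16): stack=[10,16] mem=[0,0,0,0]
After op 3 (dup): stack=[10,16,16] mem=[0,0,0,0]
After op 4 (STO M2): stack=[10,16] mem=[0,0,16,0]
After op 5 (-): stack=[-6] mem=[0,0,16,0]
After op 6 (pop): stack=[empty] mem=[0,0,16,0]
After op 7 (RCL M2): stack=[16] mem=[0,0,16,0]
After op 8 (pop): stack=[empty] mem=[0,0,16,0]
After op 9 (RCL M2): stack=[16] mem=[0,0,16,0]
After op 10 (dup): stack=[16,16] mem=[0,0,16,0]
After op 11 (-): stack=[0] mem=[0,0,16,0]
After op 12 (dup): stack=[0,0] mem=[0,0,16,0]
After op 13 (*): stack=[0] mem=[0,0,16,0]
After op 14 (dup): stack=[0,0] mem=[0,0,16,0]
After op 15 (RCL M3): stack=[0,0,0] mem=[0,0,16,0]
After op 16 (dup): stack=[0,0,0,0] mem=[0,0,16,0]
After op 17 (-): stack=[0,0,0] mem=[0,0,16,0]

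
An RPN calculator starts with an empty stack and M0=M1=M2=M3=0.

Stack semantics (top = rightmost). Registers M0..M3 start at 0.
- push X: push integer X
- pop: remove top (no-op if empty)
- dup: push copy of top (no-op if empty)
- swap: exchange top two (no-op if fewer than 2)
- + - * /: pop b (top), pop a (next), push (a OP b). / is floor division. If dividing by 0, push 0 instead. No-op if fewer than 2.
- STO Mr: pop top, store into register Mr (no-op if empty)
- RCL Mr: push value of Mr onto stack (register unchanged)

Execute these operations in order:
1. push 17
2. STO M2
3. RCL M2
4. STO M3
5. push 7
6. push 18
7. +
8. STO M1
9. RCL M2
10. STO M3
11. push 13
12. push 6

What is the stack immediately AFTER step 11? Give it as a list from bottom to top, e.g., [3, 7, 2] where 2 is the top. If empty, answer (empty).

After op 1 (push 17): stack=[17] mem=[0,0,0,0]
After op 2 (STO M2): stack=[empty] mem=[0,0,17,0]
After op 3 (RCL M2): stack=[17] mem=[0,0,17,0]
After op 4 (STO M3): stack=[empty] mem=[0,0,17,17]
After op 5 (push 7): stack=[7] mem=[0,0,17,17]
After op 6 (push 18): stack=[7,18] mem=[0,0,17,17]
After op 7 (+): stack=[25] mem=[0,0,17,17]
After op 8 (STO M1): stack=[empty] mem=[0,25,17,17]
After op 9 (RCL M2): stack=[17] mem=[0,25,17,17]
After op 10 (STO M3): stack=[empty] mem=[0,25,17,17]
After op 11 (push 13): stack=[13] mem=[0,25,17,17]

[13]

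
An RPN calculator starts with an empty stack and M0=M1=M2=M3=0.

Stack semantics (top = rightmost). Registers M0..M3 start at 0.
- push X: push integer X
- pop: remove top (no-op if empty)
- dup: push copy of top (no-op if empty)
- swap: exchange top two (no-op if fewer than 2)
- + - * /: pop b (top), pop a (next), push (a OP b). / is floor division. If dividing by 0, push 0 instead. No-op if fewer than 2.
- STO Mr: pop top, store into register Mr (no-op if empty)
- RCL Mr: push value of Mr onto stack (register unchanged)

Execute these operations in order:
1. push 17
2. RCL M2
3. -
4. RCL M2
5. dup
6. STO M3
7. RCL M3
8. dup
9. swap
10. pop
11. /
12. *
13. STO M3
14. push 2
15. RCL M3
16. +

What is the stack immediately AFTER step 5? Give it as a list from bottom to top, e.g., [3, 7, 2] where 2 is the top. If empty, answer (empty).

After op 1 (push 17): stack=[17] mem=[0,0,0,0]
After op 2 (RCL M2): stack=[17,0] mem=[0,0,0,0]
After op 3 (-): stack=[17] mem=[0,0,0,0]
After op 4 (RCL M2): stack=[17,0] mem=[0,0,0,0]
After op 5 (dup): stack=[17,0,0] mem=[0,0,0,0]

[17, 0, 0]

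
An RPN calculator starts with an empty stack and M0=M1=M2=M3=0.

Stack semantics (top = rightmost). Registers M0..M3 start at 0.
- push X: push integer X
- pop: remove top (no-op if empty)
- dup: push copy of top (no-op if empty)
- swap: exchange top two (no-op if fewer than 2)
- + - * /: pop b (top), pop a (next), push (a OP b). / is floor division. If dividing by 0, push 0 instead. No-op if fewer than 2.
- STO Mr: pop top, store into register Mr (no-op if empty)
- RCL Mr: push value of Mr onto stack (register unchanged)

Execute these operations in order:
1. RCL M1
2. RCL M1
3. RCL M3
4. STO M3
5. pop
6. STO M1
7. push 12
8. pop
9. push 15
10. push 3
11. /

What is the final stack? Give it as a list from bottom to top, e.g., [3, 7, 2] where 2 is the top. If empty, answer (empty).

After op 1 (RCL M1): stack=[0] mem=[0,0,0,0]
After op 2 (RCL M1): stack=[0,0] mem=[0,0,0,0]
After op 3 (RCL M3): stack=[0,0,0] mem=[0,0,0,0]
After op 4 (STO M3): stack=[0,0] mem=[0,0,0,0]
After op 5 (pop): stack=[0] mem=[0,0,0,0]
After op 6 (STO M1): stack=[empty] mem=[0,0,0,0]
After op 7 (push 12): stack=[12] mem=[0,0,0,0]
After op 8 (pop): stack=[empty] mem=[0,0,0,0]
After op 9 (push 15): stack=[15] mem=[0,0,0,0]
After op 10 (push 3): stack=[15,3] mem=[0,0,0,0]
After op 11 (/): stack=[5] mem=[0,0,0,0]

Answer: [5]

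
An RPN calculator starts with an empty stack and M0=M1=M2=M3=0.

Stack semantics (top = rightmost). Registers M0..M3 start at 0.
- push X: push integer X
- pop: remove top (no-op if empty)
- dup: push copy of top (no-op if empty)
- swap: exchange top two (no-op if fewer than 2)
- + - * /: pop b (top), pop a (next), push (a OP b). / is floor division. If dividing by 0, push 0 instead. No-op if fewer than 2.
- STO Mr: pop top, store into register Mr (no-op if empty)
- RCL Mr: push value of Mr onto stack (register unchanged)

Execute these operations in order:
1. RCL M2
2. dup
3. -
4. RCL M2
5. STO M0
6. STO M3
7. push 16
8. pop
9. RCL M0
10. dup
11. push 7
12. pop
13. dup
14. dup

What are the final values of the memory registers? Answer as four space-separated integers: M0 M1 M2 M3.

Answer: 0 0 0 0

Derivation:
After op 1 (RCL M2): stack=[0] mem=[0,0,0,0]
After op 2 (dup): stack=[0,0] mem=[0,0,0,0]
After op 3 (-): stack=[0] mem=[0,0,0,0]
After op 4 (RCL M2): stack=[0,0] mem=[0,0,0,0]
After op 5 (STO M0): stack=[0] mem=[0,0,0,0]
After op 6 (STO M3): stack=[empty] mem=[0,0,0,0]
After op 7 (push 16): stack=[16] mem=[0,0,0,0]
After op 8 (pop): stack=[empty] mem=[0,0,0,0]
After op 9 (RCL M0): stack=[0] mem=[0,0,0,0]
After op 10 (dup): stack=[0,0] mem=[0,0,0,0]
After op 11 (push 7): stack=[0,0,7] mem=[0,0,0,0]
After op 12 (pop): stack=[0,0] mem=[0,0,0,0]
After op 13 (dup): stack=[0,0,0] mem=[0,0,0,0]
After op 14 (dup): stack=[0,0,0,0] mem=[0,0,0,0]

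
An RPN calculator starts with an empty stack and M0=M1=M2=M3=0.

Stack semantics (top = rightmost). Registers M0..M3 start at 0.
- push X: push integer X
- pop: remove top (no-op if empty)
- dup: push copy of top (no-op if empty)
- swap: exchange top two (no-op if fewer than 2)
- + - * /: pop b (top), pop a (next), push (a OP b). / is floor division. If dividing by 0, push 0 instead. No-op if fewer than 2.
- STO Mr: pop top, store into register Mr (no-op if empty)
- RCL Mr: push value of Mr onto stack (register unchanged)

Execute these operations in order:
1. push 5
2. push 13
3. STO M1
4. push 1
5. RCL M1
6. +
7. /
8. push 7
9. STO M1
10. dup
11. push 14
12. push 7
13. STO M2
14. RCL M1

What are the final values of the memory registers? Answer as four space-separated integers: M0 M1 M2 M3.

After op 1 (push 5): stack=[5] mem=[0,0,0,0]
After op 2 (push 13): stack=[5,13] mem=[0,0,0,0]
After op 3 (STO M1): stack=[5] mem=[0,13,0,0]
After op 4 (push 1): stack=[5,1] mem=[0,13,0,0]
After op 5 (RCL M1): stack=[5,1,13] mem=[0,13,0,0]
After op 6 (+): stack=[5,14] mem=[0,13,0,0]
After op 7 (/): stack=[0] mem=[0,13,0,0]
After op 8 (push 7): stack=[0,7] mem=[0,13,0,0]
After op 9 (STO M1): stack=[0] mem=[0,7,0,0]
After op 10 (dup): stack=[0,0] mem=[0,7,0,0]
After op 11 (push 14): stack=[0,0,14] mem=[0,7,0,0]
After op 12 (push 7): stack=[0,0,14,7] mem=[0,7,0,0]
After op 13 (STO M2): stack=[0,0,14] mem=[0,7,7,0]
After op 14 (RCL M1): stack=[0,0,14,7] mem=[0,7,7,0]

Answer: 0 7 7 0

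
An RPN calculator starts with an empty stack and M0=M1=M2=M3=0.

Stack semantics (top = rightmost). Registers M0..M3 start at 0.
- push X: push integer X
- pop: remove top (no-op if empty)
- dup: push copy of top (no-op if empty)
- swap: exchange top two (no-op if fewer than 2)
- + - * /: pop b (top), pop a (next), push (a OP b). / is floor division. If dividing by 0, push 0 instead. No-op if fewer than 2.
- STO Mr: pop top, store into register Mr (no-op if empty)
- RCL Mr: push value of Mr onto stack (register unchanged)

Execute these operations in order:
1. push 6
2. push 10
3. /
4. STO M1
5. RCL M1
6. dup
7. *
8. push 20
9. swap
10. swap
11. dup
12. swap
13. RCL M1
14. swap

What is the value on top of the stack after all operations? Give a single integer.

After op 1 (push 6): stack=[6] mem=[0,0,0,0]
After op 2 (push 10): stack=[6,10] mem=[0,0,0,0]
After op 3 (/): stack=[0] mem=[0,0,0,0]
After op 4 (STO M1): stack=[empty] mem=[0,0,0,0]
After op 5 (RCL M1): stack=[0] mem=[0,0,0,0]
After op 6 (dup): stack=[0,0] mem=[0,0,0,0]
After op 7 (*): stack=[0] mem=[0,0,0,0]
After op 8 (push 20): stack=[0,20] mem=[0,0,0,0]
After op 9 (swap): stack=[20,0] mem=[0,0,0,0]
After op 10 (swap): stack=[0,20] mem=[0,0,0,0]
After op 11 (dup): stack=[0,20,20] mem=[0,0,0,0]
After op 12 (swap): stack=[0,20,20] mem=[0,0,0,0]
After op 13 (RCL M1): stack=[0,20,20,0] mem=[0,0,0,0]
After op 14 (swap): stack=[0,20,0,20] mem=[0,0,0,0]

Answer: 20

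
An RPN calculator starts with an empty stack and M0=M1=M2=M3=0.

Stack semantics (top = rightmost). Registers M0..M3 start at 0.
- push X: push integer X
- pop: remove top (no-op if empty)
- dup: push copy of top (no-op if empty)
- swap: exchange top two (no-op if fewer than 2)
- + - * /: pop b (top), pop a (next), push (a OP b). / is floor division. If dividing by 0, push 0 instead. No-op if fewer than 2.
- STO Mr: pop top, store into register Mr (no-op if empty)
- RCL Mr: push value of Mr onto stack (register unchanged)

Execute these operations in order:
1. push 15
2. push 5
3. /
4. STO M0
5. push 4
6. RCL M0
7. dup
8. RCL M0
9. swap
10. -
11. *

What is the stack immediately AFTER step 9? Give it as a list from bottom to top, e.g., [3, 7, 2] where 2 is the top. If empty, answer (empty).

After op 1 (push 15): stack=[15] mem=[0,0,0,0]
After op 2 (push 5): stack=[15,5] mem=[0,0,0,0]
After op 3 (/): stack=[3] mem=[0,0,0,0]
After op 4 (STO M0): stack=[empty] mem=[3,0,0,0]
After op 5 (push 4): stack=[4] mem=[3,0,0,0]
After op 6 (RCL M0): stack=[4,3] mem=[3,0,0,0]
After op 7 (dup): stack=[4,3,3] mem=[3,0,0,0]
After op 8 (RCL M0): stack=[4,3,3,3] mem=[3,0,0,0]
After op 9 (swap): stack=[4,3,3,3] mem=[3,0,0,0]

[4, 3, 3, 3]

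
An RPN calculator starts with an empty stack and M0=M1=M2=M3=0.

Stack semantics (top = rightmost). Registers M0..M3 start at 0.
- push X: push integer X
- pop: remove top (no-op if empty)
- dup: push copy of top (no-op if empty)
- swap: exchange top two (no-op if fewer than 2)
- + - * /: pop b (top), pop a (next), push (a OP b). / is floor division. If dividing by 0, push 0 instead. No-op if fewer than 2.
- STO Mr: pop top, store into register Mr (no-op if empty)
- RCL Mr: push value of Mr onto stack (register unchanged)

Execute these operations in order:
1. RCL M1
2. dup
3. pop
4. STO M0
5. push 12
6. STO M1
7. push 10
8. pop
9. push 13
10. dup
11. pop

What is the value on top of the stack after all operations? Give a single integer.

After op 1 (RCL M1): stack=[0] mem=[0,0,0,0]
After op 2 (dup): stack=[0,0] mem=[0,0,0,0]
After op 3 (pop): stack=[0] mem=[0,0,0,0]
After op 4 (STO M0): stack=[empty] mem=[0,0,0,0]
After op 5 (push 12): stack=[12] mem=[0,0,0,0]
After op 6 (STO M1): stack=[empty] mem=[0,12,0,0]
After op 7 (push 10): stack=[10] mem=[0,12,0,0]
After op 8 (pop): stack=[empty] mem=[0,12,0,0]
After op 9 (push 13): stack=[13] mem=[0,12,0,0]
After op 10 (dup): stack=[13,13] mem=[0,12,0,0]
After op 11 (pop): stack=[13] mem=[0,12,0,0]

Answer: 13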